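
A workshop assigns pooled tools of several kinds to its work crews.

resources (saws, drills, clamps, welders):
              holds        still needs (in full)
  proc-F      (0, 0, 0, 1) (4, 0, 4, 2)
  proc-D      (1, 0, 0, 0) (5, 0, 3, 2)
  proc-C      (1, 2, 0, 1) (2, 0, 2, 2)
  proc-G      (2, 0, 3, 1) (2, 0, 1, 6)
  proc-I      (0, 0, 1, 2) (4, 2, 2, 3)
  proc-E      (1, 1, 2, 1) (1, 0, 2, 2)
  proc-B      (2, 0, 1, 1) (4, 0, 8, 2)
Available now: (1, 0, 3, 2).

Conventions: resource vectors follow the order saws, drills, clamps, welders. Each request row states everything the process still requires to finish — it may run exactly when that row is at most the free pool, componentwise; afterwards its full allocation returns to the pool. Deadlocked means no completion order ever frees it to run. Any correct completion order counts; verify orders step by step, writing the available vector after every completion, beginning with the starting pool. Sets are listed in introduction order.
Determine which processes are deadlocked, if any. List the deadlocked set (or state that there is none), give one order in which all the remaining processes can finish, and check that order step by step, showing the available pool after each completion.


The deadlocked set is proc-F, proc-D, proc-G, proc-I and proc-B.
Key observation: after proc-E, proc-C the pool peaks at (3, 3, 5, 4), and each blocked process is short somewhere: proc-F on saws; proc-D on saws; proc-G on welders; proc-I on saws; proc-B on saws, clamps.
The rest can finish in the order proc-E, proc-C. Check, step by step:
  pool = (1, 0, 3, 2)
  proc-E needs (1, 0, 2, 2) <= (1, 0, 3, 2) -> finishes; pool += (1, 1, 2, 1) = (2, 1, 5, 3)
  proc-C needs (2, 0, 2, 2) <= (2, 1, 5, 3) -> finishes; pool += (1, 2, 0, 1) = (3, 3, 5, 4)
The stuck group stays short no matter what:
  proc-F still needs (4, 0, 4, 2) but only (3, 3, 5, 4) is free — short on saws
  proc-D still needs (5, 0, 3, 2) but only (3, 3, 5, 4) is free — short on saws
  proc-G still needs (2, 0, 1, 6) but only (3, 3, 5, 4) is free — short on welders
  proc-I still needs (4, 2, 2, 3) but only (3, 3, 5, 4) is free — short on saws
  proc-B still needs (4, 0, 8, 2) but only (3, 3, 5, 4) is free — short on saws and clamps


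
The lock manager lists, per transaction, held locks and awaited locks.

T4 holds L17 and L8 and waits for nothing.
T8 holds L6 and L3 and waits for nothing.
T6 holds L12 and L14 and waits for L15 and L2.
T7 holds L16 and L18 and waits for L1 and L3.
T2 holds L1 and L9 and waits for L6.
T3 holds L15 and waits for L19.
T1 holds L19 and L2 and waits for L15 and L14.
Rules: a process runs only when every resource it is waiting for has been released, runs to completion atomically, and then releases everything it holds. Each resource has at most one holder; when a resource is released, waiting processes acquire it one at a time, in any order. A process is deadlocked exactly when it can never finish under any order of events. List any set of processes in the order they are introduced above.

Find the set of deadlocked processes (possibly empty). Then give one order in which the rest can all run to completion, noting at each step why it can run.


Deadlocked: T6, T3 and T1.
Key observation: T6 -> T3 -> T1 -> T6 is a circular wait — nothing in it can go first; no other process is dragged down with it.
A valid finishing order for the others: T8, T4, T2, T7.
Verifying each step:
  T8 waits on nothing -> runs at once and releases L6 and L3
  T4 waits on nothing -> runs at once and releases L17 and L8
  run T2 (all its waits — L6 — are resolved); releases L1 and L9
  run T7 (all its waits — L1 and L3 — are resolved); releases L16 and L18


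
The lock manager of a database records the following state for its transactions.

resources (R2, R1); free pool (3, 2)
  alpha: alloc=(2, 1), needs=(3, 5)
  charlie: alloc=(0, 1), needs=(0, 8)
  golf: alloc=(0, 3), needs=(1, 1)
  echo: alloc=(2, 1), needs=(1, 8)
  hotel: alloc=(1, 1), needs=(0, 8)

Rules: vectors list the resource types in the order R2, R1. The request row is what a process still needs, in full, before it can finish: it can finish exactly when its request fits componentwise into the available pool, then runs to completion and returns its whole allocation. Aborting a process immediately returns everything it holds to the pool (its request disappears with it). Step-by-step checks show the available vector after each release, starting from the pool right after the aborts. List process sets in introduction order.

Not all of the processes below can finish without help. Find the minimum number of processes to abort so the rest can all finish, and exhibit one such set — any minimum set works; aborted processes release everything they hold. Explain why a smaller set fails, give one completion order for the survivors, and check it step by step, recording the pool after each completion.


Abort echo and hotel.
Key observation: the deadlocked charlie becomes finishable only because echo and hotel released (3, 2); it completes at step 3 below.
Minimality, checking each single-abort alternative: alpha alone leaves charlie blocked (short on R1); charlie alone leaves echo blocked (short on R1); golf alone leaves charlie blocked (short on R1); echo alone leaves charlie blocked (short on R1); hotel alone leaves charlie blocked (short on R1).
One survivor order: golf, alpha, charlie. Check, step by step (post-abort pool first):
  pool = (6, 4)
  golf: need (1, 1) fits (6, 4); releases (0, 3), pool now (6, 7)
  alpha: need (3, 5) fits (6, 7); releases (2, 1), pool now (8, 8)
  charlie: need (0, 8) fits (8, 8); releases (0, 1), pool now (8, 9)


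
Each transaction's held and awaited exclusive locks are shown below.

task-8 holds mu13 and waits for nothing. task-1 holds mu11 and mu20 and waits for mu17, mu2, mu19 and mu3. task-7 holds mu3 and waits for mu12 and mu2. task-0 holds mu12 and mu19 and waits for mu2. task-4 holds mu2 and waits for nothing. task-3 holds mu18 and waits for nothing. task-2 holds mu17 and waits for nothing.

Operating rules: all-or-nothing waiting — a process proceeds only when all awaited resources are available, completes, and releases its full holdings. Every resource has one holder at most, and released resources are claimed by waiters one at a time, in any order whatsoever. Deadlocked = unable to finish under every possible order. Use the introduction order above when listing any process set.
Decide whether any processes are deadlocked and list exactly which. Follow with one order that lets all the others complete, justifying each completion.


No process is deadlocked.
Key observation: although several processes wait, no cycle exists — each chain bottoms out at a free runner.
The rest can finish in the order task-4, task-2, task-8, task-0, task-7, task-3, task-1.
Verifying each step:
  task-4 waits on nothing -> runs at once and releases mu2
  task-2 waits on nothing -> runs at once and releases mu17
  task-8 waits on nothing -> runs at once and releases mu13
  run task-0 (all its waits — mu2 — are resolved); releases mu12 and mu19
  run task-7 (all its waits — mu12 and mu2 — are resolved); releases mu3
  task-3 waits on nothing -> runs at once and releases mu18
  run task-1 (all its waits — mu17, mu2, mu19 and mu3 — are resolved); releases mu11 and mu20


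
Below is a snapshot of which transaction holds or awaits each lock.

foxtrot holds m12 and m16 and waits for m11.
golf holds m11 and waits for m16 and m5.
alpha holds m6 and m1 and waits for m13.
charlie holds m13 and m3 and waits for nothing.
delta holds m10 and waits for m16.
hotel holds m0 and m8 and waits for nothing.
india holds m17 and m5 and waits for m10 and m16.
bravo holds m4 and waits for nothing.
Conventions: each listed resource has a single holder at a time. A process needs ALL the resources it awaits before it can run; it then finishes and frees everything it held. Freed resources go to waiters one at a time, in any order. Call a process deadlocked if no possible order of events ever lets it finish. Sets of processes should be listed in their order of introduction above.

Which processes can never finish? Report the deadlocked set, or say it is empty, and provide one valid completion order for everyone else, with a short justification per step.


The deadlocked set is foxtrot, golf, delta and india.
Key observation: the wait chain closes on itself along foxtrot -> golf -> foxtrot; delta and india are caught in further circular waits.
One completion order for the rest: bravo, charlie, hotel, alpha.
Walking it through:
  run bravo (it waits on nothing); releases m4
  run charlie (it waits on nothing); releases m13 and m3
  run hotel (it waits on nothing); releases m0 and m8
  alpha waits on m13 — all released -> runs and releases m6 and m1


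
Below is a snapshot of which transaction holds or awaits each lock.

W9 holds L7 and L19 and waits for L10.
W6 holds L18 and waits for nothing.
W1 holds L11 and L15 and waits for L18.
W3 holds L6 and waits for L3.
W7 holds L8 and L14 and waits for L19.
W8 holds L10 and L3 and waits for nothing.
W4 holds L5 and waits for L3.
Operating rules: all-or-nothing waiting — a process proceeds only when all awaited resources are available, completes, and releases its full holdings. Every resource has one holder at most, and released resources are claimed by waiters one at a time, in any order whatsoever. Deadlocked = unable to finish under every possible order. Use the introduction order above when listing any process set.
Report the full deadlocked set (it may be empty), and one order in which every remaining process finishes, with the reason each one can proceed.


No process is deadlocked.
Key observation: the wait graph is acyclic; completion cascades from the unblocked processes through everyone else.
One completion order for the rest: W8, W9, W6, W3, W7, W4, W1.
Step-by-step check:
  W8 waits on nothing -> runs at once and releases L10 and L3
  W9: everything it awaited (L10) is free; runs, freeing L7 and L19
  W6 waits on nothing -> runs at once and releases L18
  W3: everything it awaited (L3) is free; runs, freeing L6
  W7: everything it awaited (L19) is free; runs, freeing L8 and L14
  W4: everything it awaited (L3) is free; runs, freeing L5
  W1: everything it awaited (L18) is free; runs, freeing L11 and L15


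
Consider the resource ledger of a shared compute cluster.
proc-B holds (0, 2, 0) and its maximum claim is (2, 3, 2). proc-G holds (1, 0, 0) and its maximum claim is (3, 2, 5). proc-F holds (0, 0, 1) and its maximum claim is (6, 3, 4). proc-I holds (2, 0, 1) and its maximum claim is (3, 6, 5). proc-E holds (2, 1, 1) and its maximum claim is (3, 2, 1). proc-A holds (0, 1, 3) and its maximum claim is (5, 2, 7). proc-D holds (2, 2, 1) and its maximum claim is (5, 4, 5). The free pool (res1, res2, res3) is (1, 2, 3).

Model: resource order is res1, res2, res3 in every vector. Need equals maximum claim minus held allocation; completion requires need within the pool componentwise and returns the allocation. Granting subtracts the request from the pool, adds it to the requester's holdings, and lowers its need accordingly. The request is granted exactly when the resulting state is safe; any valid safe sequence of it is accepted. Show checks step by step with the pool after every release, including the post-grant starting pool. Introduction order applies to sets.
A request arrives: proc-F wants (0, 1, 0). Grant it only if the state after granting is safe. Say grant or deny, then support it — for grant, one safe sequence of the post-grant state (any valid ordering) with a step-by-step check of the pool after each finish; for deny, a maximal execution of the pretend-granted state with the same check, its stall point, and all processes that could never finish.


GRANT. The post-grant state is safe; one safe sequence: proc-E, proc-D, proc-B, proc-I, proc-F, proc-A, proc-G.
Key observation: with (1, 1, 3) left after the transfer, proc-E can run at once — the state stays safe.
Check on the post-grant state, step by step:
  pool = (1, 1, 3)
  proc-E: need (1, 1, 0) fits (1, 1, 3); releases (2, 1, 1), pool now (3, 2, 4)
  proc-D: need (3, 2, 4) fits (3, 2, 4); releases (2, 2, 1), pool now (5, 4, 5)
  proc-B: need (2, 1, 2) fits (5, 4, 5); releases (0, 2, 0), pool now (5, 6, 5)
  proc-I: need (1, 6, 4) fits (5, 6, 5); releases (2, 0, 1), pool now (7, 6, 6)
  proc-F: need (6, 2, 3) fits (7, 6, 6); releases (0, 1, 1), pool now (7, 7, 7)
  proc-A: need (5, 1, 4) fits (7, 7, 7); releases (0, 1, 3), pool now (7, 8, 10)
  proc-G: need (2, 2, 5) fits (7, 8, 10); releases (1, 0, 0), pool now (8, 8, 10)


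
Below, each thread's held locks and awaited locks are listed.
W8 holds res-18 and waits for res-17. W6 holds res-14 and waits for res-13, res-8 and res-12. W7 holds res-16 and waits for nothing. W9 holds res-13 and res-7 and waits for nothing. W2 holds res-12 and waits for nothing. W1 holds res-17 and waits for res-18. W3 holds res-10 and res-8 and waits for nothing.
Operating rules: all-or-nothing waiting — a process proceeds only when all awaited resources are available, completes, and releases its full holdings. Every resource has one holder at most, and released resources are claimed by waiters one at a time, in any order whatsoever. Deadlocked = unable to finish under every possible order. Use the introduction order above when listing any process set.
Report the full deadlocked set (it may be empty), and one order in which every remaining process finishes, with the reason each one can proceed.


Deadlocked set: W8 and W1.
Key observation: the loop W8 -> W1 -> W8 blocks itself forever; no other process is dragged down with it.
A valid finishing order for the others: W7, W3, W2, W9, W6.
Verifying each step:
  run W7 (it waits on nothing); releases res-16
  run W3 (it waits on nothing); releases res-10 and res-8
  run W2 (it waits on nothing); releases res-12
  run W9 (it waits on nothing); releases res-13 and res-7
  W6: everything it awaited (res-13, res-8 and res-12) is free; runs, freeing res-14


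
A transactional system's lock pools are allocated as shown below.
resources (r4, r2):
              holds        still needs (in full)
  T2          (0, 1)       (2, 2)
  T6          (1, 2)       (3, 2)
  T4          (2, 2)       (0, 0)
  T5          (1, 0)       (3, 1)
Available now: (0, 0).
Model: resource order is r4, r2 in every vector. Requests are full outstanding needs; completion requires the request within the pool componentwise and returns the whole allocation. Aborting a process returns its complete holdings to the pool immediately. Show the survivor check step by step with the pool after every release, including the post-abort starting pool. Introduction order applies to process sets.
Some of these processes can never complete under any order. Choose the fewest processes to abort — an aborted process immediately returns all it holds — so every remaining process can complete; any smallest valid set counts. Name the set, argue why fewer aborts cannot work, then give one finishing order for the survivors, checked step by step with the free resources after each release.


Abort T6.
Key observation: aborting T6 returns (1, 2), and T5 — hopeless before — runs at step 3 with the returned capacity in the pool.
No smaller set exists: with zero aborts the deadlock remains.
One survivor order: T4, T2, T5. Step-by-step check (post-abort pool first):
  pool = (1, 2)
  T4: need (0, 0) fits (1, 2); releases (2, 2), pool now (3, 4)
  T2: need (2, 2) fits (3, 4); releases (0, 1), pool now (3, 5)
  T5: need (3, 1) fits (3, 5); releases (1, 0), pool now (4, 5)


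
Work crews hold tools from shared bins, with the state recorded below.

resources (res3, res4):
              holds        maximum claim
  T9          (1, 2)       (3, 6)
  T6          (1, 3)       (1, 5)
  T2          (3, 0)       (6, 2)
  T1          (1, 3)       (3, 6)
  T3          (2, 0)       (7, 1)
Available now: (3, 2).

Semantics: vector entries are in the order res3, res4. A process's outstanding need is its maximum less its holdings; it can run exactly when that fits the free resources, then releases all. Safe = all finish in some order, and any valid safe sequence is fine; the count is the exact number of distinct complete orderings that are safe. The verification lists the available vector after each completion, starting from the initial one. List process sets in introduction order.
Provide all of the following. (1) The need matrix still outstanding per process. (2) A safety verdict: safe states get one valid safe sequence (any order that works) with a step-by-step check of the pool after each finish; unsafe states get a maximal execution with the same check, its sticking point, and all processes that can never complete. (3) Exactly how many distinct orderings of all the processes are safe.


(1) Need matrix, components ordered res3, res4:
  T9: (2, 4)
  T6: (0, 2)
  T2: (3, 2)
  T1: (2, 3)
  T3: (5, 1)
(2) SAFE, for example via the order T6, T9, T3, T1, T2.
Key observation: T6 is the earliest step where a requested resource binds exactly: need (0, 2), pool (3, 2) at its turn.
Walking it through:
  pool = (3, 2)
  run T6 (needs (0, 2), free (3, 2)); after release of (1, 3) the pool is (4, 5)
  run T9 (needs (2, 4), free (4, 5)); after release of (1, 2) the pool is (5, 7)
  run T3 (needs (5, 1), free (5, 7)); after release of (2, 0) the pool is (7, 7)
  run T1 (needs (2, 3), free (7, 7)); after release of (1, 3) the pool is (8, 10)
  run T2 (needs (3, 2), free (8, 10)); after release of (3, 0) the pool is (11, 10)
(3) The exact count: 26 of the possible complete orderings are safe sequences.


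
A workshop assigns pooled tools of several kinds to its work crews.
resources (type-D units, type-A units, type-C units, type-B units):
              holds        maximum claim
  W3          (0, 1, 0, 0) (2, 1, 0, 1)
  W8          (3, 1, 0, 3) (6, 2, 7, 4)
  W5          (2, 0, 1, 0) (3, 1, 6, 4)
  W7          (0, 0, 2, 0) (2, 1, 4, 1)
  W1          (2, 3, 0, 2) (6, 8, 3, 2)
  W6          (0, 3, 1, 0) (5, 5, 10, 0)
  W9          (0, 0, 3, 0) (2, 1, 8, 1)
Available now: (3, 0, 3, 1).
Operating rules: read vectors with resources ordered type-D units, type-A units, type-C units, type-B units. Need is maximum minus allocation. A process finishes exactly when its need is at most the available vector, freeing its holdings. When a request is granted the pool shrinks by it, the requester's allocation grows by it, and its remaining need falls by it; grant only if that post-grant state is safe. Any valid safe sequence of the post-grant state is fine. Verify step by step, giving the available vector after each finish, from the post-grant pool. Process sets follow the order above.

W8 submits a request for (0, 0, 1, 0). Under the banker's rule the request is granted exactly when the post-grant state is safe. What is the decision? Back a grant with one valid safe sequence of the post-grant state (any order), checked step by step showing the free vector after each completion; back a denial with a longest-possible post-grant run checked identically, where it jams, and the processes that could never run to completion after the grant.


DENY: after the grant no complete ordering would exist.
Key observation: after W3, W7 the pool peaks at (3, 1, 4, 1), and each blocked process is short somewhere: W8 on type-C units; W5 on type-C units, type-B units; W1 on type-D units, type-A units; W6 on type-D units, type-A units, type-C units; W9 on type-C units.
On the post-grant state, W3, W7 is a maximal run — nothing extends it. Check, step by step:
  pool = (3, 0, 2, 1)
  run W3 (needs (2, 0, 0, 1), free (3, 0, 2, 1)); after release of (0, 1, 0, 0) the pool is (3, 1, 2, 1)
  run W7 (needs (2, 1, 2, 1), free (3, 1, 2, 1)); after release of (0, 0, 2, 0) the pool is (3, 1, 4, 1)
  W8 still needs (3, 1, 6, 1) but only (3, 1, 4, 1) is free — short on type-C units
  W5 still needs (1, 1, 5, 4) but only (3, 1, 4, 1) is free — short on type-C units and type-B units
  W1 still needs (4, 5, 3, 0) but only (3, 1, 4, 1) is free — short on type-D units and type-A units
  W6 still needs (5, 2, 9, 0) but only (3, 1, 4, 1) is free — short on type-D units, type-A units and type-C units
  W9 still needs (2, 1, 5, 1) but only (3, 1, 4, 1) is free — short on type-C units
Processes that could never finish after the grant: W8, W5, W1, W6 and W9.


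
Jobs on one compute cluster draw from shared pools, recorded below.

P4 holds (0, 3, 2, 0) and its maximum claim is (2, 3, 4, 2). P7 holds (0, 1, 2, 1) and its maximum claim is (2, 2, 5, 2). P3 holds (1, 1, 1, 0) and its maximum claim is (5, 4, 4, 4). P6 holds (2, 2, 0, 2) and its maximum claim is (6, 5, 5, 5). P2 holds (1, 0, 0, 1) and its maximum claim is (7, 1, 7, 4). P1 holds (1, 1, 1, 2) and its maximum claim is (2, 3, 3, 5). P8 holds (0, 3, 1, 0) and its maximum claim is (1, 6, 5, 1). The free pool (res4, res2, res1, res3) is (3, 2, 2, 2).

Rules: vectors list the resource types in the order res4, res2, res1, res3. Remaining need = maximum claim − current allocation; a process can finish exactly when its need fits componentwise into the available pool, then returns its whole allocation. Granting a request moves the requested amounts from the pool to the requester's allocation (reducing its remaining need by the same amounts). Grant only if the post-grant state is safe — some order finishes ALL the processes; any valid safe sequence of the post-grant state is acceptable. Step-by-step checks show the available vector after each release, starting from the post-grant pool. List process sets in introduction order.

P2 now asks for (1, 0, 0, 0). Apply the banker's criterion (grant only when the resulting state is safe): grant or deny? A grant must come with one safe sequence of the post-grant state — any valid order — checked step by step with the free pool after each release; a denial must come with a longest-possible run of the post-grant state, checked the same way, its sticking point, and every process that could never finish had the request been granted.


DENY — the pretend-granted state is unsafe.
Key observation: after P4, P7, P1, P8 complete, (3, 10, 8, 5) is the best the pool ever gets, yet each leftover process wants more res4.
Pretend the grant happened; the run P4, P7, P1, P8 goes as far as possible. Check, step by step:
  pool = (2, 2, 2, 2)
  P4 needs (2, 0, 2, 2) <= (2, 2, 2, 2) -> finishes; pool += (0, 3, 2, 0) = (2, 5, 4, 2)
  P7 needs (2, 1, 3, 1) <= (2, 5, 4, 2) -> finishes; pool += (0, 1, 2, 1) = (2, 6, 6, 3)
  P1 needs (1, 2, 2, 3) <= (2, 6, 6, 3) -> finishes; pool += (1, 1, 1, 2) = (3, 7, 7, 5)
  P8 needs (1, 3, 4, 1) <= (3, 7, 7, 5) -> finishes; pool += (0, 3, 1, 0) = (3, 10, 8, 5)
  P3 cannot run: need (4, 3, 3, 4) vs free (3, 10, 8, 5) (insufficient res4)
  P6 cannot run: need (4, 3, 5, 3) vs free (3, 10, 8, 5) (insufficient res4)
  P2 cannot run: need (5, 1, 7, 3) vs free (3, 10, 8, 5) (insufficient res4)
Had the request been granted, P3, P6 and P2 could never finish.


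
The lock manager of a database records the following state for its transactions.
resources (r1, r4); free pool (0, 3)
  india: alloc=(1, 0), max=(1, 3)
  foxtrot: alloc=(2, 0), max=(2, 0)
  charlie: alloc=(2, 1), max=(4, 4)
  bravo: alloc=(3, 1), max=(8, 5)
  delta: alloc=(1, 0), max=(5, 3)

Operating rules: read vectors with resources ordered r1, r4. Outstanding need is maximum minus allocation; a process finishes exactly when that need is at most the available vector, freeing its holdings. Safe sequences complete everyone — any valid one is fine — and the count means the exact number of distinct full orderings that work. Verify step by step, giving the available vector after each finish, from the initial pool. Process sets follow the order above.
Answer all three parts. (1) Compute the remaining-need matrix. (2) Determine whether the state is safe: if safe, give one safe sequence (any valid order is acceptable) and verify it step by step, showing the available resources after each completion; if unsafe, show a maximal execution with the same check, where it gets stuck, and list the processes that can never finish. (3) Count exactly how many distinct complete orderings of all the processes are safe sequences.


(1) Remaining need (order r1, r4):
  india: (0, 3)
  foxtrot: (0, 0)
  charlie: (2, 3)
  bravo: (5, 4)
  delta: (4, 3)
(2) SAFE, for example via the order foxtrot, india, charlie, bravo, delta.
Key observation: the order's first zero-slack moment is india ((0, 3) needed, (2, 3) free — a requested resource with nothing to spare).
Step-by-step check:
  pool = (0, 3)
  foxtrot: need (0, 0) fits (0, 3); releases (2, 0), pool now (2, 3)
  india: need (0, 3) fits (2, 3); releases (1, 0), pool now (3, 3)
  charlie: need (2, 3) fits (3, 3); releases (2, 1), pool now (5, 4)
  bravo: need (5, 4) fits (5, 4); releases (3, 1), pool now (8, 5)
  delta: need (4, 3) fits (8, 5); releases (1, 0), pool now (9, 5)
(3) Precisely 8 of the possible complete orderings are safe sequences.


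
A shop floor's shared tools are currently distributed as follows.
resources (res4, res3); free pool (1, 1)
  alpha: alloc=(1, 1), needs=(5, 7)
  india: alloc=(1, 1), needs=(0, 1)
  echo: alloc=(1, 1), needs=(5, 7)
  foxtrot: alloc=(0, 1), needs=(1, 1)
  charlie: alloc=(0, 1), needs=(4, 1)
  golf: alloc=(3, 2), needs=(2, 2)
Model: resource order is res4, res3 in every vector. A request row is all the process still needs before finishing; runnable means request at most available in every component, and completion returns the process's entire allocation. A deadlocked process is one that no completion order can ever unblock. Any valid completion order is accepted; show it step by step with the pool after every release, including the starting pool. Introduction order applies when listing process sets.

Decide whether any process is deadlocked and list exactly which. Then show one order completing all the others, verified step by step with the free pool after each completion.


Deadlocked set: alpha and echo.
Key observation: once foxtrot, india, golf, charlie finish, the pool peaks at (5, 6) — and every remaining process still needs more res3 than that.
One completion order for the rest: foxtrot, india, golf, charlie. Step-by-step check:
  pool = (1, 1)
  foxtrot: need (1, 1) fits (1, 1); releases (0, 1), pool now (1, 2)
  india: need (0, 1) fits (1, 2); releases (1, 1), pool now (2, 3)
  golf: need (2, 2) fits (2, 3); releases (3, 2), pool now (5, 5)
  charlie: need (4, 1) fits (5, 5); releases (0, 1), pool now (5, 6)
The stuck group stays short no matter what:
  alpha still needs (5, 7) but only (5, 6) is free — short on res3
  echo still needs (5, 7) but only (5, 6) is free — short on res3


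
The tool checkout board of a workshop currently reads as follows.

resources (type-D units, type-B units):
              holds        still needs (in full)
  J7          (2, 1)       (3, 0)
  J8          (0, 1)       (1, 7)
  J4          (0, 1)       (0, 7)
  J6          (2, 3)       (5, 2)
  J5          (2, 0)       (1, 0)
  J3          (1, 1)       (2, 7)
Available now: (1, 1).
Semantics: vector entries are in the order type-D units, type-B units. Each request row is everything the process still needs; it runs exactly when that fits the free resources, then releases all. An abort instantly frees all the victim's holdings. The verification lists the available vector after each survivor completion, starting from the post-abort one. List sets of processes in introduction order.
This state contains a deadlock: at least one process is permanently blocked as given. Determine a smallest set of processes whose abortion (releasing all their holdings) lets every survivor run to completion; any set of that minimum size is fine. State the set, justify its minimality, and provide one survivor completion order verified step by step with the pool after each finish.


The answer: abort J8 and J4.
Key observation: aborting J8 and J4 returns (0, 2), and J3 — hopeless before — runs at step 4 with the returned capacity in the pool.
Minimality, checking each single-abort alternative: J7 alone leaves J8 blocked (short on type-B units); J8 alone leaves J4 blocked (short on type-B units); J4 alone leaves J8 blocked (short on type-B units); J6 alone leaves J8 blocked (short on type-B units); J5 alone leaves J8 blocked (short on type-B units); J3 alone leaves J8 blocked (short on type-B units).
Survivors finish in the order: J5, J7, J6, J3. Verifying each step (pool after the aborts first):
  pool = (1, 3)
  run J5 (needs (1, 0), free (1, 3)); after release of (2, 0) the pool is (3, 3)
  run J7 (needs (3, 0), free (3, 3)); after release of (2, 1) the pool is (5, 4)
  run J6 (needs (5, 2), free (5, 4)); after release of (2, 3) the pool is (7, 7)
  run J3 (needs (2, 7), free (7, 7)); after release of (1, 1) the pool is (8, 8)


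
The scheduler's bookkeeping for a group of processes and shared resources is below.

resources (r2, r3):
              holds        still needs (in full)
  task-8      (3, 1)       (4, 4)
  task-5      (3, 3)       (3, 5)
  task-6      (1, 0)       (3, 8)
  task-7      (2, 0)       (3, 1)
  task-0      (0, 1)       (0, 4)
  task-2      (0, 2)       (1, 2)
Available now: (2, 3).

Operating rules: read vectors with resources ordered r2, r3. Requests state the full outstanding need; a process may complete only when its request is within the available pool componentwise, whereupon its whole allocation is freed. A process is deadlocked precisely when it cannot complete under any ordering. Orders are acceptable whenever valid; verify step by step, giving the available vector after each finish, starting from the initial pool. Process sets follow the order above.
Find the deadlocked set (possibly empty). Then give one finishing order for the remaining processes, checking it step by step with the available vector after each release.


Deadlocked set: task-8, task-5, task-6 and task-7.
Key observation: the pool after task-2, task-0 is (2, 6); every surviving request exceeds it in r2, so progress ends there.
The rest can finish in the order task-2, task-0. Verifying each step:
  pool = (2, 3)
  task-2: need (1, 2) fits (2, 3); releases (0, 2), pool now (2, 5)
  task-0: need (0, 4) fits (2, 5); releases (0, 1), pool now (2, 6)
The stuck group stays short no matter what:
  task-8 cannot run: need (4, 4) vs free (2, 6) (insufficient r2)
  task-5 cannot run: need (3, 5) vs free (2, 6) (insufficient r2)
  task-6 cannot run: need (3, 8) vs free (2, 6) (insufficient r2 and r3)
  task-7 cannot run: need (3, 1) vs free (2, 6) (insufficient r2)


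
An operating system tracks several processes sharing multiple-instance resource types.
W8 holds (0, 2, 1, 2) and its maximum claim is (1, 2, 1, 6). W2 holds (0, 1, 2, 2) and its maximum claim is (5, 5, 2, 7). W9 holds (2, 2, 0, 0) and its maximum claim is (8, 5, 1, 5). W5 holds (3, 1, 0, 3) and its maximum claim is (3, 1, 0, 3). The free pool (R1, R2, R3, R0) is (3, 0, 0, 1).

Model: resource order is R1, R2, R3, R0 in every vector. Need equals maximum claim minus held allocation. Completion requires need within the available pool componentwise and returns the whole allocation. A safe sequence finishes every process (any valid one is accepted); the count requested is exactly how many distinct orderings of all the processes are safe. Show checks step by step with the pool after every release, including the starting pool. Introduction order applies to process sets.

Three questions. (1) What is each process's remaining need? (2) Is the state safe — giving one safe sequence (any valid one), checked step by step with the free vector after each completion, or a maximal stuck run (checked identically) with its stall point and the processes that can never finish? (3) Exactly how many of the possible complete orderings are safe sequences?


(1) Outstanding need per process (order R1, R2, R3, R0):
  W8: (1, 0, 0, 4)
  W2: (5, 4, 0, 5)
  W9: (6, 3, 1, 5)
  W5: (0, 0, 0, 0)
(2) The state is SAFE; one workable sequence: W5, W8, W9, W2.
Key observation: reading the order forward, W8 is the first process whose need (1, 0, 0, 4) meets the free pool (6, 1, 0, 4) exactly on a resource it requests.
Walking it through:
  pool = (3, 0, 0, 1)
  run W5 (needs (0, 0, 0, 0), free (3, 0, 0, 1)); after release of (3, 1, 0, 3) the pool is (6, 1, 0, 4)
  run W8 (needs (1, 0, 0, 4), free (6, 1, 0, 4)); after release of (0, 2, 1, 2) the pool is (6, 3, 1, 6)
  run W9 (needs (6, 3, 1, 5), free (6, 3, 1, 6)); after release of (2, 2, 0, 0) the pool is (8, 5, 1, 6)
  run W2 (needs (5, 4, 0, 5), free (8, 5, 1, 6)); after release of (0, 1, 2, 2) the pool is (8, 6, 3, 8)
(3) Precisely 1 of the possible complete orderings is a safe sequence.


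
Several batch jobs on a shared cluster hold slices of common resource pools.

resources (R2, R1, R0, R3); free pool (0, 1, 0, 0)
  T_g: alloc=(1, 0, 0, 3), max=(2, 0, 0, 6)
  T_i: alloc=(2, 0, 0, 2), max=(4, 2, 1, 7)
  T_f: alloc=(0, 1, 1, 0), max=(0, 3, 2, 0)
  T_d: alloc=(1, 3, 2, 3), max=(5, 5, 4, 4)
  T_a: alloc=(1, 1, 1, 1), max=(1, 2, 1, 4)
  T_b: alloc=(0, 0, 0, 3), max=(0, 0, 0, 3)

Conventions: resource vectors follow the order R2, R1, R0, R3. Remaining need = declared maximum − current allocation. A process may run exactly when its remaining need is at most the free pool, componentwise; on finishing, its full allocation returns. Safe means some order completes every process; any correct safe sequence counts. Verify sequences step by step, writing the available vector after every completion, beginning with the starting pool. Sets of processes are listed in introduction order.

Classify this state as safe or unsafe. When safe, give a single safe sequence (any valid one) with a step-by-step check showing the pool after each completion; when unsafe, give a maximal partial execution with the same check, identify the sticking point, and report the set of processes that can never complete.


SAFE. One safe sequence: T_b, T_a, T_f, T_g, T_i, T_d.
Key observation: T_a marks the first exact bind of the order: its need (0, 1, 0, 3) fits the free (0, 1, 0, 3) with zero slack on a requested resource.
Verifying each step:
  pool = (0, 1, 0, 0)
  T_b: need (0, 0, 0, 0) fits (0, 1, 0, 0); releases (0, 0, 0, 3), pool now (0, 1, 0, 3)
  T_a: need (0, 1, 0, 3) fits (0, 1, 0, 3); releases (1, 1, 1, 1), pool now (1, 2, 1, 4)
  T_f: need (0, 2, 1, 0) fits (1, 2, 1, 4); releases (0, 1, 1, 0), pool now (1, 3, 2, 4)
  T_g: need (1, 0, 0, 3) fits (1, 3, 2, 4); releases (1, 0, 0, 3), pool now (2, 3, 2, 7)
  T_i: need (2, 2, 1, 5) fits (2, 3, 2, 7); releases (2, 0, 0, 2), pool now (4, 3, 2, 9)
  T_d: need (4, 2, 2, 1) fits (4, 3, 2, 9); releases (1, 3, 2, 3), pool now (5, 6, 4, 12)


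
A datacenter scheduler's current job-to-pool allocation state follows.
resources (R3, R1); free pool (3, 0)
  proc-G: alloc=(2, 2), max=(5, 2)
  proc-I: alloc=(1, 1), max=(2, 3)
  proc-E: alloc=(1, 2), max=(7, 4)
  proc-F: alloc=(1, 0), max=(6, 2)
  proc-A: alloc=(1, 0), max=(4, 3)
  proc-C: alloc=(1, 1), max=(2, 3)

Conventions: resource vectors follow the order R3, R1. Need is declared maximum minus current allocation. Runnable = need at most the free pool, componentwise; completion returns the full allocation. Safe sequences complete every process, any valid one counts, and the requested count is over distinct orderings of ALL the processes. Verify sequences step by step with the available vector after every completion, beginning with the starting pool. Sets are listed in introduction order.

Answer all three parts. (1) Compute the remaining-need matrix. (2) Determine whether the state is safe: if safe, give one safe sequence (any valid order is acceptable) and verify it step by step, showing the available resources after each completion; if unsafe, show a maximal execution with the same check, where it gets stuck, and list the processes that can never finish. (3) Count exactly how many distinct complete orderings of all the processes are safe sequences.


(1) Need matrix, components ordered R3, R1:
  proc-G: (3, 0)
  proc-I: (1, 2)
  proc-E: (6, 2)
  proc-F: (5, 2)
  proc-A: (3, 3)
  proc-C: (1, 2)
(2) The state is SAFE; one workable sequence: proc-G, proc-C, proc-F, proc-A, proc-E, proc-I.
Key observation: the order's first zero-slack moment is proc-G ((3, 0) needed, (3, 0) free — a requested resource with nothing to spare).
Check, step by step:
  pool = (3, 0)
  run proc-G (needs (3, 0), free (3, 0)); after release of (2, 2) the pool is (5, 2)
  run proc-C (needs (1, 2), free (5, 2)); after release of (1, 1) the pool is (6, 3)
  run proc-F (needs (5, 2), free (6, 3)); after release of (1, 0) the pool is (7, 3)
  run proc-A (needs (3, 3), free (7, 3)); after release of (1, 0) the pool is (8, 3)
  run proc-E (needs (6, 2), free (8, 3)); after release of (1, 2) the pool is (9, 5)
  run proc-I (needs (1, 2), free (9, 5)); after release of (1, 1) the pool is (10, 6)
(3) Exactly 66 of the possible complete orderings are safe sequences.


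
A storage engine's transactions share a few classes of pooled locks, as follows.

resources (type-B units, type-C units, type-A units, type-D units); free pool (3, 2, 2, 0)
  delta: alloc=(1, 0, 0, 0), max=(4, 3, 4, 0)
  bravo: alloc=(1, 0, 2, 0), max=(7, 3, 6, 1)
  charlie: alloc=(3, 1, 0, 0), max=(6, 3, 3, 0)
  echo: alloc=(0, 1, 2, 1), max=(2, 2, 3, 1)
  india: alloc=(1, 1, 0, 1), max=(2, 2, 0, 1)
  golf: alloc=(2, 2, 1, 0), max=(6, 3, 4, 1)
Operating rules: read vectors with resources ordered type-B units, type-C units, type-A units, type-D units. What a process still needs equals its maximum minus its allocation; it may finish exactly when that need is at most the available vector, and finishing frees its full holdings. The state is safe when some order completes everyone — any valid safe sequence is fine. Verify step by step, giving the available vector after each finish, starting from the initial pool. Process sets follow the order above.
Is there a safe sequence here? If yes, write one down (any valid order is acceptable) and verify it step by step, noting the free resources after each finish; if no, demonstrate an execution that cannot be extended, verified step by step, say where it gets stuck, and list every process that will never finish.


The state is SAFE; one workable sequence: echo, charlie, bravo, india, delta, golf.
Key observation: the first exact fit in this order is charlie — it needs (3, 2, 3, 0) with (3, 3, 4, 1) free, meeting a requested resource to the last unit.
Check, step by step:
  pool = (3, 2, 2, 0)
  echo: need (2, 1, 1, 0) fits (3, 2, 2, 0); releases (0, 1, 2, 1), pool now (3, 3, 4, 1)
  charlie: need (3, 2, 3, 0) fits (3, 3, 4, 1); releases (3, 1, 0, 0), pool now (6, 4, 4, 1)
  bravo: need (6, 3, 4, 1) fits (6, 4, 4, 1); releases (1, 0, 2, 0), pool now (7, 4, 6, 1)
  india: need (1, 1, 0, 0) fits (7, 4, 6, 1); releases (1, 1, 0, 1), pool now (8, 5, 6, 2)
  delta: need (3, 3, 4, 0) fits (8, 5, 6, 2); releases (1, 0, 0, 0), pool now (9, 5, 6, 2)
  golf: need (4, 1, 3, 1) fits (9, 5, 6, 2); releases (2, 2, 1, 0), pool now (11, 7, 7, 2)


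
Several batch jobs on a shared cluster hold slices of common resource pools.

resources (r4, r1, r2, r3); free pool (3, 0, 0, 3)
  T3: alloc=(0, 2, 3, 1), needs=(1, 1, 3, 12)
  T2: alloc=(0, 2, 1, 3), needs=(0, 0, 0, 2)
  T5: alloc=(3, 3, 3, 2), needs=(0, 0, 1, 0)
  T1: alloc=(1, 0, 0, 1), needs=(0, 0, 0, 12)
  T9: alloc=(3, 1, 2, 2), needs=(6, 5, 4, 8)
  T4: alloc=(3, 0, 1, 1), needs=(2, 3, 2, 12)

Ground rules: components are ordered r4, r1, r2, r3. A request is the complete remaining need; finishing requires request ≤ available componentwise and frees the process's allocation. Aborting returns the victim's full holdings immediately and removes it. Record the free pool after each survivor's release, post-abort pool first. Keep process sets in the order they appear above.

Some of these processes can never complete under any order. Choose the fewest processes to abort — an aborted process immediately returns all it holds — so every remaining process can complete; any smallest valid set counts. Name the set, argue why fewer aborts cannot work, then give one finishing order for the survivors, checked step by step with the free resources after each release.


Abort T3 and T1.
Key observation: the deadlocked T4 becomes finishable only because T3 and T1 released (1, 2, 3, 2); it completes at step 4 below.
No one abort is enough; case by case: T3 alone leaves T1 blocked (short on r3); T2 alone leaves T3 blocked (short on r3); T5 alone leaves T3 blocked (short on r3); T1 alone leaves T3 blocked (short on r3); T9 alone leaves T3 blocked (short on r3); T4 alone leaves T3 blocked (short on r3).
One survivor order: T2, T5, T9, T4. Step-by-step check (post-abort pool first):
  pool = (4, 2, 3, 5)
  T2 needs (0, 0, 0, 2) <= (4, 2, 3, 5) -> finishes; pool += (0, 2, 1, 3) = (4, 4, 4, 8)
  T5 needs (0, 0, 1, 0) <= (4, 4, 4, 8) -> finishes; pool += (3, 3, 3, 2) = (7, 7, 7, 10)
  T9 needs (6, 5, 4, 8) <= (7, 7, 7, 10) -> finishes; pool += (3, 1, 2, 2) = (10, 8, 9, 12)
  T4 needs (2, 3, 2, 12) <= (10, 8, 9, 12) -> finishes; pool += (3, 0, 1, 1) = (13, 8, 10, 13)
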